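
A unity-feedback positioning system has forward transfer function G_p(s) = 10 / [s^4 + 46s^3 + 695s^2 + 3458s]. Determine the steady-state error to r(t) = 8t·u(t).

The denominator has no term below 3458s — 1 pole at s=0, type 1.
K_v = lim_{s→0} s·G_p(s) = 10 / 3458 = 5/1729.
e_ss = 8/K_v = 8/(5/1729) = 2766.4.

2766.4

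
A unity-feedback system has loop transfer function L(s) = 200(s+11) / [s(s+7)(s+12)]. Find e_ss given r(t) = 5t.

21/110

The open loop has one pole at the origin → type 1 system.
K_v = lim_{s→0} s·L(s) = 200·11 / (7·12) = 550/21.
e_ss = 5/K_v = 5/(550/21) = 21/110.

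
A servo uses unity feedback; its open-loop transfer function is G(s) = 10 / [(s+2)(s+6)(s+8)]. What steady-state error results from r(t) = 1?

G(s) has no factors of s in the denominator, so the system is type 0.
K_p = lim_{s→0} G(s) = 10 / (2·6·8) = 5/48.
e_ss = 1/(1 + K_p) = 1/(53/48) = 48/53.

48/53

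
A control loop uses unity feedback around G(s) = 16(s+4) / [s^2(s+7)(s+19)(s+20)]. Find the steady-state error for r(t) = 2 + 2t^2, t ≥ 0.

166.25

Two free integrators in G(s): this is a type 2 system. By superposition:
  • 2: tracked with zero error.
  • 2t^2: e_ss = 4/K_a with K_a=16/665 → 166.25.
Total e_ss = 166.25.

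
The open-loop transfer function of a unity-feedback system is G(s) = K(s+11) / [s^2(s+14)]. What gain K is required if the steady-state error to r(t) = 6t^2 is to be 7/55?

120

G(s) has two factors of s in the denominator, so the system is type 2.
K_a = lim_{s→0} s^2·G(s) = K·11 / (14) = (11/14)·K.
e_ss = 12/K_a = 7/55 ⇒ K_a = 660/7 ⇒ K = (660/7)/(11/14) = 120.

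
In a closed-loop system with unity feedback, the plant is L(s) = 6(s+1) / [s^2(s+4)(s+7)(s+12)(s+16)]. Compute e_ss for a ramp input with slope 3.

System type = 2 (two poles at s=0).
A type-2 system has K_v = ∞, so it tracks a ramp input with zero steady-state error.

0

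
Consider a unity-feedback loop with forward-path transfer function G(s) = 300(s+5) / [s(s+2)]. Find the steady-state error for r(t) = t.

The open loop has one pole at the origin → type 1 system.
K_v = lim_{s→0} s·G(s) = 300·5 / (2) = 750.
e_ss = 1/K_v = 1/750.

1/750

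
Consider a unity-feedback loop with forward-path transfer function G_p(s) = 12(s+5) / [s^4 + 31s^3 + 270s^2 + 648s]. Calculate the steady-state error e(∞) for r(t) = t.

The denominator has no term below 648s — 1 pole at s=0, type 1.
K_v = lim_{s→0} s·G_p(s) = 12·5 / 648 = 5/54.
e_ss = 1/K_v = 1/(5/54) = 10.8.

10.8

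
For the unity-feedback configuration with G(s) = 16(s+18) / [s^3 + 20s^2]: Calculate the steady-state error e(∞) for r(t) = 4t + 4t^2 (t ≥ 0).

Lowest-order denominator term is 20s^2, so the open loop has 2 poles at the origin → type 2 system. Taking each input component in turn:
  • 4t: tracked with zero error.
  • 4t^2: e_ss = 8/K_a with K_a=14.4 → 5/9.
Total e_ss = 5/9.

5/9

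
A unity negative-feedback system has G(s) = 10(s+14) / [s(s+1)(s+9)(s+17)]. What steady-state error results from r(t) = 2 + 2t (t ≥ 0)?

153/70

System type = 1 (one pole at s=0). Treating each term separately:
  • 2: tracked with zero error.
  • 2t: e_ss = 2/K_v with K_v=140/153 → 153/70.
Total e_ss = 153/70.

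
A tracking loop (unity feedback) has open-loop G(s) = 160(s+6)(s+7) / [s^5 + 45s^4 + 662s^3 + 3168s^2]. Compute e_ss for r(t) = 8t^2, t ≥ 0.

Lowest-order denominator term is 3168s^2, so the open loop has 2 poles at the origin → type 2 system.
K_a = lim_{s→0} s^2·G(s) = 160·6·7 / 3168 = 70/33.
r(t) = 8t^2 gives R(s) = 16/s^3.
e_ss = 16/K_a = 16/(70/33) = 264/35.

264/35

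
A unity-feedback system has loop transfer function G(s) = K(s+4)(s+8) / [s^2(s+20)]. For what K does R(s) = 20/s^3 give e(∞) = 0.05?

The open loop has two poles at the origin → type 2 system.
K_a = lim_{s→0} s^2·G(s) = K·4·8 / (20) = 1.6·K.
e_ss = 20/K_a = 0.05 ⇒ K_a = 400 ⇒ K = 400/1.6 = 250.

250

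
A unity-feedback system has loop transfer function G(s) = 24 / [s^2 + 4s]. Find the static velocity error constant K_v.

Lowest-order denominator term is 4s, so the open loop has 1 pole at the origin → type 1 system.
K_v = lim_{s→0} s·G(s) = 24 / 4 = 6.

6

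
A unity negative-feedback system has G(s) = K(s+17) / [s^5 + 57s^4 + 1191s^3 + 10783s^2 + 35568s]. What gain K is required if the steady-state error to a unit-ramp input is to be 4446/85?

Lowest-order denominator term is 35568s, so the open loop has 1 pole at the origin → type 1 system.
K_v = lim_{s→0} s·G(s) = K·17 / 35568 = (17/35568)·K.
e_ss = 1/K_v = 4446/85 ⇒ K_v = 85/4446 ⇒ K = (85/4446)/(17/35568) = 40.

40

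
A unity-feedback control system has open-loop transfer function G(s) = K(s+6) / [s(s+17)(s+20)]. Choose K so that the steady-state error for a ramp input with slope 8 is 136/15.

System type = 1 (one pole at s=0).
K_v = lim_{s→0} s·G(s) = K·6 / (17·20) = (3/170)·K.
e_ss = 8/K_v = 136/15 ⇒ K_v = 15/17 ⇒ K = (15/17)/(3/170) = 50.

50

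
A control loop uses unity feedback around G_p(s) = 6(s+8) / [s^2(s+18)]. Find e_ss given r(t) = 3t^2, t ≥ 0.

2.25

The open loop has two poles at the origin → type 2 system.
K_a = lim_{s→0} s^2·G_p(s) = 6·8 / (18) = 8/3.
r(t) = 3t^2 gives R(s) = 6/s^3.
e_ss = 6/K_a = 6/(8/3) = 2.25.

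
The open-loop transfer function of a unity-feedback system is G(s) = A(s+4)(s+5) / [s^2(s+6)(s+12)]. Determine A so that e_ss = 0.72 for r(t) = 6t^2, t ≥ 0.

Two free integrators in G(s): this is a type 2 system.
K_a = lim_{s→0} s^2·G(s) = A·4·5 / (6·12) = (5/18)·A.
e_ss = 12/K_a = 0.72 ⇒ K_a = 50/3 ⇒ A = (50/3)/(5/18) = 60.

60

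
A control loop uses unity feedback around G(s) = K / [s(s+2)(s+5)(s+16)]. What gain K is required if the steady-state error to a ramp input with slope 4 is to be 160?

4

The open loop has one pole at the origin → type 1 system.
K_v = lim_{s→0} s·G(s) = K / (2·5·16) = (1/160)·K.
e_ss = 4/K_v = 160 ⇒ K_v = 0.025 ⇒ K = 0.025/(1/160) = 4.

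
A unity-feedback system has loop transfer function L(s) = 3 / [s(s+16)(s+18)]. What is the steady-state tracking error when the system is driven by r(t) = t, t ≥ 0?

96

L(s) has one factor of s in the denominator, so the system is type 1.
K_v = lim_{s→0} s·L(s) = 3 / (16·18) = 1/96.
e_ss = 1/K_v = 1/(1/96) = 96.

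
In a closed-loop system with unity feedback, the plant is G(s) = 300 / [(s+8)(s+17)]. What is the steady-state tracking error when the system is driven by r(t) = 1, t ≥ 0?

System type = 0 (no poles at s=0).
K_p = lim_{s→0} G(s) = 300 / (8·17) = 75/34.
e_ss = 1/(1 + K_p) = 1/(109/34) = 34/109.

34/109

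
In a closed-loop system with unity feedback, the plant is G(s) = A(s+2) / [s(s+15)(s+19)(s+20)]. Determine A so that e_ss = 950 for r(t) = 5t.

System type = 1 (one pole at s=0).
K_v = lim_{s→0} s·G(s) = A·2 / (15·19·20) = (1/2850)·A.
e_ss = 5/K_v = 950 ⇒ K_v = 1/190 ⇒ A = (1/190)/(1/2850) = 15.

15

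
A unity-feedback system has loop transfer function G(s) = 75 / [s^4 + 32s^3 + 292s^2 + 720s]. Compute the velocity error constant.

5/48

Lowest-order denominator term is 720s, so the open loop has 1 pole at the origin → type 1 system.
K_v = lim_{s→0} s·G(s) = 75 / 720 = 5/48.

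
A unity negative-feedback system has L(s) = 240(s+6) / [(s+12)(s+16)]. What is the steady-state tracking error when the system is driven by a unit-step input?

L(s) has no factors of s in the denominator, so the system is type 0.
K_p = lim_{s→0} L(s) = 240·6 / (12·16) = 7.5.
e_ss = 1/(1 + K_p) = 1/8.5 = 2/17.

2/17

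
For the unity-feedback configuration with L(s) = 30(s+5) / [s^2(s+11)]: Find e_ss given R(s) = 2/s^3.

11/75

Two free integrators in L(s): this is a type 2 system.
K_a = lim_{s→0} s^2·L(s) = 30·5 / (11) = 150/11.
r(t) = t^2 gives R(s) = 2/s^3.
e_ss = 2/K_a = 2/(150/11) = 11/75.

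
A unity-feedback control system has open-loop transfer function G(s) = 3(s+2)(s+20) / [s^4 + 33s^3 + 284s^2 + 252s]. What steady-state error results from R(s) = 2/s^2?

Factoring s from the denominator leaves a polynomial with constant term 252, so the system is type 1.
K_v = lim_{s→0} s·G(s) = 3·2·20 / 252 = 10/21.
e_ss = 2/K_v = 2/(10/21) = 4.2.

4.2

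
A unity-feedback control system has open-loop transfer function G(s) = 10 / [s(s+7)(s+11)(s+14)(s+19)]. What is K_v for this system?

One free integrator in G(s): this is a type 1 system.
K_v = lim_{s→0} s·G(s) = 10 / (7·11·14·19) = 5/10241.

5/10241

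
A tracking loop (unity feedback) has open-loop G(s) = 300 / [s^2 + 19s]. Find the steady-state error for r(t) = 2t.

Lowest-order denominator term is 19s, so the open loop has 1 pole at the origin → type 1 system.
K_v = lim_{s→0} s·G(s) = 300 / 19 = 300/19.
e_ss = 2/K_v = 2/(300/19) = 19/150.

19/150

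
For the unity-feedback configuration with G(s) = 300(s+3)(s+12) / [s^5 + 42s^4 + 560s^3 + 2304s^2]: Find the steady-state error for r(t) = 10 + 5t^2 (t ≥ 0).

The denominator has no term below 2304s^2 — 2 poles at s=0, type 2. Treating each term separately:
  • 10: tracked with zero error.
  • 5t^2: e_ss = 10/K_a with K_a=4.6875 → 32/15.
Total e_ss = 32/15.

32/15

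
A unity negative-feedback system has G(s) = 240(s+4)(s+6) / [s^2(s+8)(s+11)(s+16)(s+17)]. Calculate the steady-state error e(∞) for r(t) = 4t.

0

The open loop has two poles at the origin → type 2 system.
A type-2 system has K_v = ∞, so it tracks a ramp input with zero steady-state error.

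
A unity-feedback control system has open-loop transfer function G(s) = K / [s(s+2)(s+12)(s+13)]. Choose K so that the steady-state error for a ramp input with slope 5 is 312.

One free integrator in G(s): this is a type 1 system.
K_v = lim_{s→0} s·G(s) = K / (2·12·13) = (1/312)·K.
e_ss = 5/K_v = 312 ⇒ K_v = 5/312 ⇒ K = (5/312)/(1/312) = 5.

5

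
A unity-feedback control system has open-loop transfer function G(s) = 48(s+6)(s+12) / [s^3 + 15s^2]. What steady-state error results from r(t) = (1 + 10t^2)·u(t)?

25/288

The denominator has no term below 15s^2 — 2 poles at s=0, type 2. By superposition:
  • 1: tracked with zero error.
  • 10t^2: e_ss = 20/K_a with K_a=230.4 → 25/288.
Total e_ss = 25/288.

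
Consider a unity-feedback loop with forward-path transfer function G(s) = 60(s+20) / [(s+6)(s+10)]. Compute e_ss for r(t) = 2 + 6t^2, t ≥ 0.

No free integrators in G(s): this is a type 0 system. Taking each input component in turn:
  • 2: e_ss = 2/(1+K_p) with K_p=20 → 2/21.
  • 6t^2: a type-0 system cannot track it, e_ss → ∞.
The unbounded component dominates.

infinity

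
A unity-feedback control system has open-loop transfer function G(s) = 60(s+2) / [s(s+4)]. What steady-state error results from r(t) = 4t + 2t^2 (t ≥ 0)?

G(s) has one factor of s in the denominator, so the system is type 1. By superposition:
  • 4t: e_ss = 4/K_v with K_v=30 → 2/15.
  • 2t^2: a type-1 system cannot track it, e_ss → ∞.
The unbounded component dominates.

infinity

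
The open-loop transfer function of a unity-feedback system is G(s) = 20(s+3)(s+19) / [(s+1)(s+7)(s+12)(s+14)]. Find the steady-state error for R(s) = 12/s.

No free integrators in G(s): this is a type 0 system.
K_p = lim_{s→0} G(s) = 20·3·19 / (1·7·12·14) = 95/98.
e_ss = 12/(1 + K_p) = 12/(193/98) = 1176/193.

1176/193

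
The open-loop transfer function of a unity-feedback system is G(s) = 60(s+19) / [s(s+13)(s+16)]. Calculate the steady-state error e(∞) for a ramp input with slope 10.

System type = 1 (one pole at s=0).
K_v = lim_{s→0} s·G(s) = 60·19 / (13·16) = 285/52.
e_ss = 10/K_v = 10/(285/52) = 104/57.

104/57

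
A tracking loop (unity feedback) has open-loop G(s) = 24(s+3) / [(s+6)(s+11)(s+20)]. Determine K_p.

3/55

G(s) has no factors of s in the denominator, so the system is type 0.
K_p = lim_{s→0} G(s) = 24·3 / (6·11·20) = 3/55.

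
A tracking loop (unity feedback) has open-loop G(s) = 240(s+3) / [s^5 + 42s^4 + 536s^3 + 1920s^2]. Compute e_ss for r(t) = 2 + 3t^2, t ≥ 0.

The denominator has no term below 1920s^2 — 2 poles at s=0, type 2. Taking each input component in turn:
  • 2: tracked with zero error.
  • 3t^2: e_ss = 6/K_a with K_a=0.375 → 16.
Total e_ss = 16.

16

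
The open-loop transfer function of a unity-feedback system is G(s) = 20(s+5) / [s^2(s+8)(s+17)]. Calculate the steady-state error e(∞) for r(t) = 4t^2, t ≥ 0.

G(s) has two factors of s in the denominator, so the system is type 2.
K_a = lim_{s→0} s^2·G(s) = 20·5 / (8·17) = 25/34.
r(t) = 4t^2 gives R(s) = 8/s^3.
e_ss = 8/K_a = 8/(25/34) = 10.88.

10.88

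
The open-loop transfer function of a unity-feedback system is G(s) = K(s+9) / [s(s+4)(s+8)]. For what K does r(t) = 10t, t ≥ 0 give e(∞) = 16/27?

System type = 1 (one pole at s=0).
K_v = lim_{s→0} s·G(s) = K·9 / (4·8) = (9/32)·K.
e_ss = 10/K_v = 16/27 ⇒ K_v = 16.875 ⇒ K = 16.875/(9/32) = 60.

60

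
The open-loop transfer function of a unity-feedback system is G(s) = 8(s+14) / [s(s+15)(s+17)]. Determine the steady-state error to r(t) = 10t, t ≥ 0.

1275/56

G(s) has one factor of s in the denominator, so the system is type 1.
K_v = lim_{s→0} s·G(s) = 8·14 / (15·17) = 112/255.
e_ss = 10/K_v = 10/(112/255) = 1275/56.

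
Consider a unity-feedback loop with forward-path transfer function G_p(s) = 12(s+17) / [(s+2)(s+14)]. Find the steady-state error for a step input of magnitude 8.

G_p(s) has no factors of s in the denominator, so the system is type 0.
K_p = lim_{s→0} G_p(s) = 12·17 / (2·14) = 51/7.
e_ss = 8/(1 + K_p) = 8/(58/7) = 28/29.

28/29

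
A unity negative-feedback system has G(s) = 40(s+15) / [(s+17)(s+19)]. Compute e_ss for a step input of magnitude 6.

1938/923

No free integrators in G(s): this is a type 0 system.
K_p = lim_{s→0} G(s) = 40·15 / (17·19) = 600/323.
e_ss = 6/(1 + K_p) = 6/(923/323) = 1938/923.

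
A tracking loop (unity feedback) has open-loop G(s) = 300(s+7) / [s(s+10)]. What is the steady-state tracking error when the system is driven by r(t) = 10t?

System type = 1 (one pole at s=0).
K_v = lim_{s→0} s·G(s) = 300·7 / (10) = 210.
e_ss = 10/K_v = 10/210 = 1/21.

1/21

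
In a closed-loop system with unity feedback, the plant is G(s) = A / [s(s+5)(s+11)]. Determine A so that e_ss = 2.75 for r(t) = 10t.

200

G(s) has one factor of s in the denominator, so the system is type 1.
K_v = lim_{s→0} s·G(s) = A / (5·11) = (1/55)·A.
e_ss = 10/K_v = 2.75 ⇒ K_v = 40/11 ⇒ A = (40/11)/(1/55) = 200.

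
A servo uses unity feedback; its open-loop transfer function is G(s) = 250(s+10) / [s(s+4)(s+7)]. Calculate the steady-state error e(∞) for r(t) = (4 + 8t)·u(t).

0.0896

G(s) has one factor of s in the denominator, so the system is type 1. Treating each term separately:
  • 4: tracked with zero error.
  • 8t: e_ss = 8/K_v with K_v=625/7 → 0.0896.
Total e_ss = 0.0896.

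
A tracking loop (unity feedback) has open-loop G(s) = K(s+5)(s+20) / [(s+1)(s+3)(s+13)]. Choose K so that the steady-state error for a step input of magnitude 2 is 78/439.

4

No free integrators in G(s): this is a type 0 system.
K_p = lim_{s→0} G(s) = K·5·20 / (1·3·13) = (100/39)·K.
e_ss = 2/(1 + K_p) = 78/439 ⇒ 1 + (100/39)·K = 439/39 ⇒ K = 4.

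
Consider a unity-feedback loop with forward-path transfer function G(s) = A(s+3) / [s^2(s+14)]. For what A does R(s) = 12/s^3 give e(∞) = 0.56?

100

The open loop has two poles at the origin → type 2 system.
K_a = lim_{s→0} s^2·G(s) = A·3 / (14) = (3/14)·A.
e_ss = 12/K_a = 0.56 ⇒ K_a = 150/7 ⇒ A = (150/7)/(3/14) = 100.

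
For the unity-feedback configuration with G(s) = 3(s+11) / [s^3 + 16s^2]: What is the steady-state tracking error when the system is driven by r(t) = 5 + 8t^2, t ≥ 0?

Factoring s^2 from the denominator leaves a polynomial with constant term 16, so the system is type 2. Taking each input component in turn:
  • 5: tracked with zero error.
  • 8t^2: e_ss = 16/K_a with K_a=2.0625 → 256/33.
Total e_ss = 256/33.

256/33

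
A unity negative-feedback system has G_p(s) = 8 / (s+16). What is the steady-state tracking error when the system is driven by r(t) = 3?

G_p(s) has no factors of s in the denominator, so the system is type 0.
K_p = lim_{s→0} G_p(s) = 8 / (16) = 0.5.
e_ss = 3/(1 + K_p) = 3/1.5 = 2.

2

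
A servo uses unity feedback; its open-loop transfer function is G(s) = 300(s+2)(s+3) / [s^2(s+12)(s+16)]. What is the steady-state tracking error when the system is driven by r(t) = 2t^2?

Two free integrators in G(s): this is a type 2 system.
K_a = lim_{s→0} s^2·G(s) = 300·2·3 / (12·16) = 9.375.
r(t) = 2t^2 gives R(s) = 4/s^3.
e_ss = 4/K_a = 4/9.375 = 32/75.

32/75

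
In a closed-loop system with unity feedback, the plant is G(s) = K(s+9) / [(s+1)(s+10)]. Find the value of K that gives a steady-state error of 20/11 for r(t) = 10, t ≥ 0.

G(s) has no factors of s in the denominator, so the system is type 0.
K_p = lim_{s→0} G(s) = K·9 / (1·10) = 0.9·K.
e_ss = 10/(1 + K_p) = 20/11 ⇒ 1 + 0.9·K = 5.5 ⇒ K = 5.

5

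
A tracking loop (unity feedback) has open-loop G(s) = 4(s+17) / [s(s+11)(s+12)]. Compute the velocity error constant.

17/33

G(s) has one factor of s in the denominator, so the system is type 1.
K_v = lim_{s→0} s·G(s) = 4·17 / (11·12) = 17/33.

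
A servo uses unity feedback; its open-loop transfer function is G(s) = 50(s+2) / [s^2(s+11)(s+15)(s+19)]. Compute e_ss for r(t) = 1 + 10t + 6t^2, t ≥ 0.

G(s) has two factors of s in the denominator, so the system is type 2. Taking each input component in turn:
  • 1: tracked with zero error.
  • 10t: tracked with zero error.
  • 6t^2: e_ss = 12/K_a with K_a=20/627 → 376.2.
Total e_ss = 376.2.

376.2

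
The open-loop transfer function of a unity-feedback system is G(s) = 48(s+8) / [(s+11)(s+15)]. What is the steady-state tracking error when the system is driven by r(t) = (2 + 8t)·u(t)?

G(s) has no factors of s in the denominator, so the system is type 0. By superposition:
  • 2: e_ss = 2/(1+K_p) with K_p=128/55 → 110/183.
  • 8t: a type-0 system cannot track it, e_ss → ∞.
The unbounded component dominates.

infinity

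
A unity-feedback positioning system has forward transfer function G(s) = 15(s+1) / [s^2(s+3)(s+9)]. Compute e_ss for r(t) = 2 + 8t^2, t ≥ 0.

Two free integrators in G(s): this is a type 2 system. Treating each term separately:
  • 2: tracked with zero error.
  • 8t^2: e_ss = 16/K_a with K_a=5/9 → 28.8.
Total e_ss = 28.8.

28.8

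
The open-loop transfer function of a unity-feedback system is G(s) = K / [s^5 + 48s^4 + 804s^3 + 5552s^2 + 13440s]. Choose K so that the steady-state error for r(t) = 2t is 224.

120

Lowest-order denominator term is 13440s, so the open loop has 1 pole at the origin → type 1 system.
K_v = lim_{s→0} s·G(s) = K / 13440 = (1/13440)·K.
e_ss = 2/K_v = 224 ⇒ K_v = 1/112 ⇒ K = (1/112)/(1/13440) = 120.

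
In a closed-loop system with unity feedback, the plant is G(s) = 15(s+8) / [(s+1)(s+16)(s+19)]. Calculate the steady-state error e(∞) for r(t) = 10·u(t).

The open loop has no poles at the origin → type 0 system.
K_p = lim_{s→0} G(s) = 15·8 / (1·16·19) = 15/38.
e_ss = 10/(1 + K_p) = 10/(53/38) = 380/53.

380/53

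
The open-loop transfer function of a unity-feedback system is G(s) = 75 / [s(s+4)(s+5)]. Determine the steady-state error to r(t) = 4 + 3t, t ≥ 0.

One free integrator in G(s): this is a type 1 system. Treating each term separately:
  • 4: tracked with zero error.
  • 3t: e_ss = 3/K_v with K_v=3.75 → 0.8.
Total e_ss = 0.8.

0.8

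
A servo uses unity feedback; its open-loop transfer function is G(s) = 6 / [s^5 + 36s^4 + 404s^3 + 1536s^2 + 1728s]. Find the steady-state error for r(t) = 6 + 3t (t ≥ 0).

Factoring s from the denominator leaves a polynomial with constant term 1728, so the system is type 1. By superposition:
  • 6: tracked with zero error.
  • 3t: e_ss = 3/K_v with K_v=1/288 → 864.
Total e_ss = 864.

864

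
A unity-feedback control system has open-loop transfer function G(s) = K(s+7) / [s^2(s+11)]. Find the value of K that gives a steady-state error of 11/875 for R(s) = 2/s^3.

250

G(s) has two factors of s in the denominator, so the system is type 2.
K_a = lim_{s→0} s^2·G(s) = K·7 / (11) = (7/11)·K.
e_ss = 2/K_a = 11/875 ⇒ K_a = 1750/11 ⇒ K = (1750/11)/(7/11) = 250.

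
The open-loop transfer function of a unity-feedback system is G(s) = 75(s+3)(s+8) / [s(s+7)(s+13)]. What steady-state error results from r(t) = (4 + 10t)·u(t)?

91/180

G(s) has one factor of s in the denominator, so the system is type 1. Treating each term separately:
  • 4: tracked with zero error.
  • 10t: e_ss = 10/K_v with K_v=1800/91 → 91/180.
Total e_ss = 91/180.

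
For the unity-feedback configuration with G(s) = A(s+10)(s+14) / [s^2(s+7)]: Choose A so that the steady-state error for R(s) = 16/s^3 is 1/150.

Two free integrators in G(s): this is a type 2 system.
K_a = lim_{s→0} s^2·G(s) = A·10·14 / (7) = 20·A.
e_ss = 16/K_a = 1/150 ⇒ K_a = 2400 ⇒ A = 2400/20 = 120.

120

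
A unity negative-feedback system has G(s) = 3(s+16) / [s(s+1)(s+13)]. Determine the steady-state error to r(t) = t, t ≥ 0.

The open loop has one pole at the origin → type 1 system.
K_v = lim_{s→0} s·G(s) = 3·16 / (1·13) = 48/13.
e_ss = 1/K_v = 1/(48/13) = 13/48.

13/48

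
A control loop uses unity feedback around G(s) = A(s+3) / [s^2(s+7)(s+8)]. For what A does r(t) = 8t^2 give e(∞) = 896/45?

15

System type = 2 (two poles at s=0).
K_a = lim_{s→0} s^2·G(s) = A·3 / (7·8) = (3/56)·A.
e_ss = 16/K_a = 896/45 ⇒ K_a = 45/56 ⇒ A = (45/56)/(3/56) = 15.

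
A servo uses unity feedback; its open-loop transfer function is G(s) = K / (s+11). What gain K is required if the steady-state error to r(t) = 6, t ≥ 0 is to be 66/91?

System type = 0 (no poles at s=0).
K_p = lim_{s→0} G(s) = K / (11) = (1/11)·K.
e_ss = 6/(1 + K_p) = 66/91 ⇒ 1 + (1/11)·K = 91/11 ⇒ K = 80.

80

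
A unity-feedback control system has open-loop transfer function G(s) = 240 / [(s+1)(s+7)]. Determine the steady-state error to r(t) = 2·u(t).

G(s) has no factors of s in the denominator, so the system is type 0.
K_p = lim_{s→0} G(s) = 240 / (1·7) = 240/7.
e_ss = 2/(1 + K_p) = 2/(247/7) = 14/247.

14/247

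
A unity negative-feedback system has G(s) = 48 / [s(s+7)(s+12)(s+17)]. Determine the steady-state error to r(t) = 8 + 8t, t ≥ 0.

238

The open loop has one pole at the origin → type 1 system. By superposition:
  • 8: tracked with zero error.
  • 8t: e_ss = 8/K_v with K_v=4/119 → 238.
Total e_ss = 238.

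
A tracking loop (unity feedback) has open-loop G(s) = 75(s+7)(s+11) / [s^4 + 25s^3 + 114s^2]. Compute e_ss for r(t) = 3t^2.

228/1925

Factoring s^2 from the denominator leaves a polynomial with constant term 114, so the system is type 2.
K_a = lim_{s→0} s^2·G(s) = 75·7·11 / 114 = 1925/38.
r(t) = 3t^2 gives R(s) = 6/s^3.
e_ss = 6/K_a = 6/(1925/38) = 228/1925.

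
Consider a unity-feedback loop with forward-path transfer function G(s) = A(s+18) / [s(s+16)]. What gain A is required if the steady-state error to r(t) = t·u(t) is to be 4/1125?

250

One free integrator in G(s): this is a type 1 system.
K_v = lim_{s→0} s·G(s) = A·18 / (16) = 1.125·A.
e_ss = 1/K_v = 4/1125 ⇒ K_v = 281.25 ⇒ A = 281.25/1.125 = 250.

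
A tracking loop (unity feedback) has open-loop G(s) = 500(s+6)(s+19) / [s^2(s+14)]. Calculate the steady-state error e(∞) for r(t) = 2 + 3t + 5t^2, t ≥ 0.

The open loop has two poles at the origin → type 2 system. Taking each input component in turn:
  • 2: tracked with zero error.
  • 3t: tracked with zero error.
  • 5t^2: e_ss = 10/K_a with K_a=28500/7 → 7/2850.
Total e_ss = 7/2850.

7/2850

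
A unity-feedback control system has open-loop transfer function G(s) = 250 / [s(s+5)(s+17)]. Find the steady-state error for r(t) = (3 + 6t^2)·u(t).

infinity

G(s) has one factor of s in the denominator, so the system is type 1. Treating each term separately:
  • 3: tracked with zero error.
  • 6t^2: a type-1 system cannot track it, e_ss → ∞.
The unbounded component dominates.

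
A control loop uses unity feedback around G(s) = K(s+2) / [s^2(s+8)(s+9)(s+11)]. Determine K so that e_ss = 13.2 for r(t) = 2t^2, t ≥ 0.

G(s) has two factors of s in the denominator, so the system is type 2.
K_a = lim_{s→0} s^2·G(s) = K·2 / (8·9·11) = (1/396)·K.
e_ss = 4/K_a = 13.2 ⇒ K_a = 10/33 ⇒ K = (10/33)/(1/396) = 120.

120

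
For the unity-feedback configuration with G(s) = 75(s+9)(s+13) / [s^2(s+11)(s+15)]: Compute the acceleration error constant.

G(s) has two factors of s in the denominator, so the system is type 2.
K_a = lim_{s→0} s^2·G(s) = 75·9·13 / (11·15) = 585/11.

585/11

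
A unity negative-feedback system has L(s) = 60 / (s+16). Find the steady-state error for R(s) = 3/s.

12/19

The open loop has no poles at the origin → type 0 system.
K_p = lim_{s→0} L(s) = 60 / (16) = 3.75.
e_ss = 3/(1 + K_p) = 3/4.75 = 12/19.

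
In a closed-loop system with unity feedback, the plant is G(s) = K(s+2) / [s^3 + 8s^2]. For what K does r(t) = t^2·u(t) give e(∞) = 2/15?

60

The denominator has no term below 8s^2 — 2 poles at s=0, type 2.
K_a = lim_{s→0} s^2·G(s) = K·2 / 8 = 0.25·K.
e_ss = 2/K_a = 2/15 ⇒ K_a = 15 ⇒ K = 15/0.25 = 60.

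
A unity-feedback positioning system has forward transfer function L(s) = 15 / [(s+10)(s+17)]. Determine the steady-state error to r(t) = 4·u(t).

No free integrators in L(s): this is a type 0 system.
K_p = lim_{s→0} L(s) = 15 / (10·17) = 3/34.
e_ss = 4/(1 + K_p) = 4/(37/34) = 136/37.

136/37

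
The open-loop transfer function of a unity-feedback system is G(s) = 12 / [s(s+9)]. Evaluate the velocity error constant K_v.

4/3

The open loop has one pole at the origin → type 1 system.
K_v = lim_{s→0} s·G(s) = 12 / (9) = 4/3.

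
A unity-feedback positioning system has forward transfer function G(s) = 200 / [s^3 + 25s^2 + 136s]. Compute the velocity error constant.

25/17

Lowest-order denominator term is 136s, so the open loop has 1 pole at the origin → type 1 system.
K_v = lim_{s→0} s·G(s) = 200 / 136 = 25/17.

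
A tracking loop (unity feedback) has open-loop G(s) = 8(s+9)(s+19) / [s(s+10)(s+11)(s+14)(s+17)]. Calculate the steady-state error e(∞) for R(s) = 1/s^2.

6545/342

System type = 1 (one pole at s=0).
K_v = lim_{s→0} s·G(s) = 8·9·19 / (10·11·14·17) = 342/6545.
e_ss = 1/K_v = 1/(342/6545) = 6545/342.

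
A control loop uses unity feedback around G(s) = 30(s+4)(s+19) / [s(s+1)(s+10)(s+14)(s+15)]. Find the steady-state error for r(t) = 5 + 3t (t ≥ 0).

105/38

System type = 1 (one pole at s=0). By superposition:
  • 5: tracked with zero error.
  • 3t: e_ss = 3/K_v with K_v=38/35 → 105/38.
Total e_ss = 105/38.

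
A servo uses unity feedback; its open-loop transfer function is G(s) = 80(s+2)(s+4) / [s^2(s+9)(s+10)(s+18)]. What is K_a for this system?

Two free integrators in G(s): this is a type 2 system.
K_a = lim_{s→0} s^2·G(s) = 80·2·4 / (9·10·18) = 32/81.

32/81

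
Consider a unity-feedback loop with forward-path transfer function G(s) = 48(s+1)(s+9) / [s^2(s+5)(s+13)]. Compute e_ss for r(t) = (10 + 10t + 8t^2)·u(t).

G(s) has two factors of s in the denominator, so the system is type 2. Treating each term separately:
  • 10: tracked with zero error.
  • 10t: tracked with zero error.
  • 8t^2: e_ss = 16/K_a with K_a=432/65 → 65/27.
Total e_ss = 65/27.

65/27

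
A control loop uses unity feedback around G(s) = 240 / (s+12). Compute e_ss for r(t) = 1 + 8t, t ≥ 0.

No free integrators in G(s): this is a type 0 system. Treating each term separately:
  • 1: e_ss = 1/(1+K_p) with K_p=20 → 1/21.
  • 8t: a type-0 system cannot track it, e_ss → ∞.
The unbounded component dominates.

infinity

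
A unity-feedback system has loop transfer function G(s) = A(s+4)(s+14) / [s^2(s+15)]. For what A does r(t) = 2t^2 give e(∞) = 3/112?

System type = 2 (two poles at s=0).
K_a = lim_{s→0} s^2·G(s) = A·4·14 / (15) = (56/15)·A.
e_ss = 4/K_a = 3/112 ⇒ K_a = 448/3 ⇒ A = (448/3)/(56/15) = 40.

40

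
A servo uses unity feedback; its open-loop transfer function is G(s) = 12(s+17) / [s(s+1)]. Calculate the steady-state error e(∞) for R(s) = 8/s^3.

One free integrator in G(s): this is a type 1 system.
For a type-1 system K_a = 0, so e_ss to a parabolic input is unbounded.

infinity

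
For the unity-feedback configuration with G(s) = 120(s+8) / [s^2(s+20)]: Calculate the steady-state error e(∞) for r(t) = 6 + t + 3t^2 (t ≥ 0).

0.125

G(s) has two factors of s in the denominator, so the system is type 2. Taking each input component in turn:
  • 6: tracked with zero error.
  • t: tracked with zero error.
  • 3t^2: e_ss = 6/K_a with K_a=48 → 0.125.
Total e_ss = 0.125.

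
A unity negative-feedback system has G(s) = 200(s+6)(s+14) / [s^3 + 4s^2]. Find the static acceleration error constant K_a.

4200

Factoring s^2 from the denominator leaves a polynomial with constant term 4, so the system is type 2.
K_a = lim_{s→0} s^2·G(s) = 200·6·14 / 4 = 4200.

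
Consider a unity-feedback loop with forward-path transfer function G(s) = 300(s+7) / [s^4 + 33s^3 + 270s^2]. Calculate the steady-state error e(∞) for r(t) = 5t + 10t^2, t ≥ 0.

Lowest-order denominator term is 270s^2, so the open loop has 2 poles at the origin → type 2 system. Taking each input component in turn:
  • 5t: tracked with zero error.
  • 10t^2: e_ss = 20/K_a with K_a=70/9 → 18/7.
Total e_ss = 18/7.

18/7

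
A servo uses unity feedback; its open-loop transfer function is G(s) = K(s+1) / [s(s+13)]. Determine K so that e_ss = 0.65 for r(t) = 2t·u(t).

System type = 1 (one pole at s=0).
K_v = lim_{s→0} s·G(s) = K·1 / (13) = (1/13)·K.
e_ss = 2/K_v = 0.65 ⇒ K_v = 40/13 ⇒ K = (40/13)/(1/13) = 40.

40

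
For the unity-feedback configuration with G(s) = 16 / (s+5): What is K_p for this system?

The open loop has no poles at the origin → type 0 system.
K_p = lim_{s→0} G(s) = 16 / (5) = 3.2.

3.2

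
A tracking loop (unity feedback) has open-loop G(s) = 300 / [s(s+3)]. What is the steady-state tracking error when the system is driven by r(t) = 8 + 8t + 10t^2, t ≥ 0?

G(s) has one factor of s in the denominator, so the system is type 1. By superposition:
  • 8: tracked with zero error.
  • 8t: e_ss = 8/K_v with K_v=100 → 0.08.
  • 10t^2: a type-1 system cannot track it, e_ss → ∞.
The unbounded component dominates.

infinity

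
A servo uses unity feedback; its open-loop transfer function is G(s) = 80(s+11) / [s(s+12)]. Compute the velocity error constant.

System type = 1 (one pole at s=0).
K_v = lim_{s→0} s·G(s) = 80·11 / (12) = 220/3.

220/3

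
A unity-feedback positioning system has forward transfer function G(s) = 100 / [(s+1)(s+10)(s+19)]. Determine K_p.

System type = 0 (no poles at s=0).
K_p = lim_{s→0} G(s) = 100 / (1·10·19) = 10/19.

10/19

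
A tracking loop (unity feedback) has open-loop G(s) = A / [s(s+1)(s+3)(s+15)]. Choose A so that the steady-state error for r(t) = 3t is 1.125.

120

System type = 1 (one pole at s=0).
K_v = lim_{s→0} s·G(s) = A / (1·3·15) = (1/45)·A.
e_ss = 3/K_v = 1.125 ⇒ K_v = 8/3 ⇒ A = (8/3)/(1/45) = 120.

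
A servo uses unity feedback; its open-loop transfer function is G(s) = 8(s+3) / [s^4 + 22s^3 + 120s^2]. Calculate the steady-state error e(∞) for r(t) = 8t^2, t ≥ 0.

The denominator has no term below 120s^2 — 2 poles at s=0, type 2.
K_a = lim_{s→0} s^2·G(s) = 8·3 / 120 = 0.2.
r(t) = 8t^2 gives R(s) = 16/s^3.
e_ss = 16/K_a = 16/0.2 = 80.

80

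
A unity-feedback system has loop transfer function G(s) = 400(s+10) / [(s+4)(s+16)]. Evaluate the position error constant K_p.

No free integrators in G(s): this is a type 0 system.
K_p = lim_{s→0} G(s) = 400·10 / (4·16) = 62.5.

62.5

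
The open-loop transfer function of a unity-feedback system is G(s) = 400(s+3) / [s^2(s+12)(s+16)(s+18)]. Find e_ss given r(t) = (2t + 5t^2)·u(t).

Two free integrators in G(s): this is a type 2 system. By superposition:
  • 2t: tracked with zero error.
  • 5t^2: e_ss = 10/K_a with K_a=25/72 → 28.8.
Total e_ss = 28.8.

28.8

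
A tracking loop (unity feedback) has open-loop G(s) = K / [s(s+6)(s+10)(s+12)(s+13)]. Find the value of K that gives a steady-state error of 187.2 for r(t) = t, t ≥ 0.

50

One free integrator in G(s): this is a type 1 system.
K_v = lim_{s→0} s·G(s) = K / (6·10·12·13) = (1/9360)·K.
e_ss = 1/K_v = 187.2 ⇒ K_v = 5/936 ⇒ K = (5/936)/(1/9360) = 50.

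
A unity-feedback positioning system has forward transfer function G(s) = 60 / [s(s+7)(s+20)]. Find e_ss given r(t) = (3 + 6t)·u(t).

14

G(s) has one factor of s in the denominator, so the system is type 1. By superposition:
  • 3: tracked with zero error.
  • 6t: e_ss = 6/K_v with K_v=3/7 → 14.
Total e_ss = 14.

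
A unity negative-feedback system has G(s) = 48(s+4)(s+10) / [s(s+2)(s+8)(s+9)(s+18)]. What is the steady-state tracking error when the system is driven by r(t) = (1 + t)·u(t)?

One free integrator in G(s): this is a type 1 system. By superposition:
  • 1: tracked with zero error.
  • t: e_ss = 1/K_v with K_v=20/27 → 1.35.
Total e_ss = 1.35.

1.35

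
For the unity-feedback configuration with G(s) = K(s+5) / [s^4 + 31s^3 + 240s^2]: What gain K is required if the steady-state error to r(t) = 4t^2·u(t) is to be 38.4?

10

The denominator has no term below 240s^2 — 2 poles at s=0, type 2.
K_a = lim_{s→0} s^2·G(s) = K·5 / 240 = (1/48)·K.
e_ss = 8/K_a = 38.4 ⇒ K_a = 5/24 ⇒ K = (5/24)/(1/48) = 10.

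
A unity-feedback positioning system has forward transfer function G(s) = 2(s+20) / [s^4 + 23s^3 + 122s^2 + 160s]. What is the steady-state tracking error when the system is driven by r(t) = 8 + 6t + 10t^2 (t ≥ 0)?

infinity

Lowest-order denominator term is 160s, so the open loop has 1 pole at the origin → type 1 system. By superposition:
  • 8: tracked with zero error.
  • 6t: e_ss = 6/K_v with K_v=0.25 → 24.
  • 10t^2: a type-1 system cannot track it, e_ss → ∞.
The unbounded component dominates.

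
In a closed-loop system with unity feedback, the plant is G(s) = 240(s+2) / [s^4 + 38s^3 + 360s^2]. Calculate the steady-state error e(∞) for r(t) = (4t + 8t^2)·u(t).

12

Lowest-order denominator term is 360s^2, so the open loop has 2 poles at the origin → type 2 system. Treating each term separately:
  • 4t: tracked with zero error.
  • 8t^2: e_ss = 16/K_a with K_a=4/3 → 12.
Total e_ss = 12.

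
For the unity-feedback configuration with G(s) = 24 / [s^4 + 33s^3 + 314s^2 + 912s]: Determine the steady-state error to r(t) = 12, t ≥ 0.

0

The denominator has no term below 912s — 1 pole at s=0, type 1.
A type-1 system has K_p = ∞, so it tracks a step input with zero steady-state error.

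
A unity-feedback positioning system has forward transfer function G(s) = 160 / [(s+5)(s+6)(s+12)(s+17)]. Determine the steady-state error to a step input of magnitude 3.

459/157

The open loop has no poles at the origin → type 0 system.
K_p = lim_{s→0} G(s) = 160 / (5·6·12·17) = 4/153.
e_ss = 3/(1 + K_p) = 3/(157/153) = 459/157.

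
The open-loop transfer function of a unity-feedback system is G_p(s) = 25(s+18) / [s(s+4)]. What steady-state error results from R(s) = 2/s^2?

4/225

G_p(s) has one factor of s in the denominator, so the system is type 1.
K_v = lim_{s→0} s·G_p(s) = 25·18 / (4) = 112.5.
e_ss = 2/K_v = 2/112.5 = 4/225.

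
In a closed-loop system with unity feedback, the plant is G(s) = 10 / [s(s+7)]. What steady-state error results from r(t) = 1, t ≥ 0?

One free integrator in G(s): this is a type 1 system.
A type-1 system has K_p = ∞, so it tracks a step input with zero steady-state error.

0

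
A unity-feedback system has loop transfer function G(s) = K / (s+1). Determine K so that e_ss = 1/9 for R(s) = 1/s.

8

No free integrators in G(s): this is a type 0 system.
K_p = lim_{s→0} G(s) = K / (1) = 1·K.
e_ss = 1/(1 + K_p) = 1/9 ⇒ 1 + 1·K = 9 ⇒ K = 8.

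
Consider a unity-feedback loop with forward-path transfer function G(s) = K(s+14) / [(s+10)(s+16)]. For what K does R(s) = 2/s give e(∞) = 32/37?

G(s) has no factors of s in the denominator, so the system is type 0.
K_p = lim_{s→0} G(s) = K·14 / (10·16) = 0.0875·K.
e_ss = 2/(1 + K_p) = 32/37 ⇒ 1 + 0.0875·K = 2.3125 ⇒ K = 15.

15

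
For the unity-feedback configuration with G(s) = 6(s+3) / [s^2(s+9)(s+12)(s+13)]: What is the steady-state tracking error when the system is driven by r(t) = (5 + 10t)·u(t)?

0

The open loop has two poles at the origin → type 2 system. Treating each term separately:
  • 5: tracked with zero error.
  • 10t: tracked with zero error.
Total e_ss = 0.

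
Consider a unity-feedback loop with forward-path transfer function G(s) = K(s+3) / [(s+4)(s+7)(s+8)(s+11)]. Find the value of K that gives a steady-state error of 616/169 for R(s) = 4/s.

System type = 0 (no poles at s=0).
K_p = lim_{s→0} G(s) = K·3 / (4·7·8·11) = (3/2464)·K.
e_ss = 4/(1 + K_p) = 616/169 ⇒ 1 + (3/2464)·K = 169/154 ⇒ K = 80.

80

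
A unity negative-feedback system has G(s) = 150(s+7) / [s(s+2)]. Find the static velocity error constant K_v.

The open loop has one pole at the origin → type 1 system.
K_v = lim_{s→0} s·G(s) = 150·7 / (2) = 525.

525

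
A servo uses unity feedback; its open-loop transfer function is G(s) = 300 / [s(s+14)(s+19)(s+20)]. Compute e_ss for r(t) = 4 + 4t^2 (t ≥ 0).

One free integrator in G(s): this is a type 1 system. Taking each input component in turn:
  • 4: tracked with zero error.
  • 4t^2: a type-1 system cannot track it, e_ss → ∞.
The unbounded component dominates.

infinity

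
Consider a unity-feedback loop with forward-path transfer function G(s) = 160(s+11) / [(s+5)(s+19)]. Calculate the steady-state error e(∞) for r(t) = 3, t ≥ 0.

No free integrators in G(s): this is a type 0 system.
K_p = lim_{s→0} G(s) = 160·11 / (5·19) = 352/19.
e_ss = 3/(1 + K_p) = 3/(371/19) = 57/371.

57/371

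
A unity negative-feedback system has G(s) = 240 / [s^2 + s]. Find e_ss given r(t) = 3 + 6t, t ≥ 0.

Factoring s from the denominator leaves a polynomial with constant term 1, so the system is type 1. Treating each term separately:
  • 3: tracked with zero error.
  • 6t: e_ss = 6/K_v with K_v=240 → 0.025.
Total e_ss = 0.025.

0.025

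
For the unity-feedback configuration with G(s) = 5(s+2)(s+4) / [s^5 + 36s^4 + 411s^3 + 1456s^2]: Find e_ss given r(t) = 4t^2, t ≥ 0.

291.2

Lowest-order denominator term is 1456s^2, so the open loop has 2 poles at the origin → type 2 system.
K_a = lim_{s→0} s^2·G(s) = 5·2·4 / 1456 = 5/182.
r(t) = 4t^2 gives R(s) = 8/s^3.
e_ss = 8/K_a = 8/(5/182) = 291.2.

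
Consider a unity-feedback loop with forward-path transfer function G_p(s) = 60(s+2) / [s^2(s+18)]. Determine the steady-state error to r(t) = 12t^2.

Two free integrators in G_p(s): this is a type 2 system.
K_a = lim_{s→0} s^2·G_p(s) = 60·2 / (18) = 20/3.
r(t) = 12t^2 gives R(s) = 24/s^3.
e_ss = 24/K_a = 24/(20/3) = 3.6.

3.6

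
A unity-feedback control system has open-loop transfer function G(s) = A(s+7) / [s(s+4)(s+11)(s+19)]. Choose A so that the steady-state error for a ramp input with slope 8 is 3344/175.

System type = 1 (one pole at s=0).
K_v = lim_{s→0} s·G(s) = A·7 / (4·11·19) = (7/836)·A.
e_ss = 8/K_v = 3344/175 ⇒ K_v = 175/418 ⇒ A = (175/418)/(7/836) = 50.

50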